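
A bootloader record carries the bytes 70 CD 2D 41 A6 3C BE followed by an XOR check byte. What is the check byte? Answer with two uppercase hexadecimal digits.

F5

XOR the bytes together:
  start with 0x70
  0x70 ⊕ 0xCD = 0xBD
  0xBD ⊕ 0x2D = 0x90
  0x90 ⊕ 0x41 = 0xD1
  0xD1 ⊕ 0xA6 = 0x77
  0x77 ⊕ 0x3C = 0x4B
  0x4B ⊕ 0xBE = 0xF5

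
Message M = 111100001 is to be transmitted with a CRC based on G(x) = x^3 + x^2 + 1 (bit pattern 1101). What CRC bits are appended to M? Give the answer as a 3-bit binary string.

Append 3 zeros: 111100001000. Divide by 1101 (XOR where the leading bit is 1):
  pos 0: 1111 XOR 1101 = 0010
  pos 2: 1000 XOR 1101 = 0101
  pos 3: 1010 XOR 1101 = 0111
  pos 4: 1110 XOR 1101 = 0011
  pos 6: 1110 XOR 1101 = 0011
  pos 8: 1100 XOR 1101 = 0001
Remainder (last 3 bits) = 001. This is the CRC / FCS.

001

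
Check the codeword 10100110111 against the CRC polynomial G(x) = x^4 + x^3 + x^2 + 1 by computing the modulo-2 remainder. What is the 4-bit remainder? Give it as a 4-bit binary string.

Modulo-2 division of 10100110111 by 11101:
  pos 0: 10100 XOR 11101 = 01001
  pos 1: 10011 XOR 11101 = 01110
  pos 2: 11101 XOR 11101 = 00000
Remainder = 0111 (nonzero — an error is detected).

0111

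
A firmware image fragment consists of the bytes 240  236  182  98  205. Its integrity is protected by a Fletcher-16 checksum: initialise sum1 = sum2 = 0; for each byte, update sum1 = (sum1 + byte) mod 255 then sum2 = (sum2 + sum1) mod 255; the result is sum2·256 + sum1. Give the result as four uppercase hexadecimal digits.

1FC4

Running sums (mod 255):
  after byte 0 (240): sum1=240, sum2=240
  after byte 1 (236): sum1=221, sum2=206
  after byte 2 (182): sum1=148, sum2=99
  after byte 3 (98): sum1=246, sum2=90
  after byte 4 (205): sum1=196, sum2=31
Checksum = sum2·256 + sum1 = 31·256 + 196 = 8132 = 0x1FC4.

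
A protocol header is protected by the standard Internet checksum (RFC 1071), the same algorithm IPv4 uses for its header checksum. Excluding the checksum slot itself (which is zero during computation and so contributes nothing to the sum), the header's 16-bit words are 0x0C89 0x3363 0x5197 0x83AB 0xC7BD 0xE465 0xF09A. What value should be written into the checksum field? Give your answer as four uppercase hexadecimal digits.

One's-complement addition (fold any carry out of bit 15 back into bit 0):
  0x0C89 + 0x3363 = 0x03FEC
  0x3FEC + 0x5197 = 0x09183
  0x9183 + 0x83AB = 0x1152E → wrap carry → 0x152F
  0x152F + 0xC7BD = 0x0DCEC
  0xDCEC + 0xE465 = 0x1C151 → wrap carry → 0xC152
  0xC152 + 0xF09A = 0x1B1EC → wrap carry → 0xB1ED
One's-complement sum = 0xB1ED.
Checksum = ~0xB1ED & 0xFFFF = 0x4E12.

4E12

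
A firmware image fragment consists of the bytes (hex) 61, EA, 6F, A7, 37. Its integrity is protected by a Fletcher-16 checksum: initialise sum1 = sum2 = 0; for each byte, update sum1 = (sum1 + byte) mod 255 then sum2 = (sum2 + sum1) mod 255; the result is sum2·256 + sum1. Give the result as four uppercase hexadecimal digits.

Running sums (mod 255):
  after byte 0 (61): sum1=97, sum2=97
  after byte 1 (EA): sum1=76, sum2=173
  after byte 2 (6F): sum1=187, sum2=105
  after byte 3 (A7): sum1=99, sum2=204
  after byte 4 (37): sum1=154, sum2=103
Checksum = sum2·256 + sum1 = 103·256 + 154 = 26522 = 0x679A.

679A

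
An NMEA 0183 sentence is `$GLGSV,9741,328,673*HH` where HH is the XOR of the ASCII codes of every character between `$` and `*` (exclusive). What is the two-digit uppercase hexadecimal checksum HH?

XOR the ASCII codes of the payload characters:
  'G' = 0x47 → acc = 0x47
  'L' = 0x4C → acc = 0x0B
  'G' = 0x47 → acc = 0x4C
  'S' = 0x53 → acc = 0x1F
  'V' = 0x56 → acc = 0x49
  ',' = 0x2C → acc = 0x65
  '9' = 0x39 → acc = 0x5C
  '7' = 0x37 → acc = 0x6B
  '4' = 0x34 → acc = 0x5F
  '1' = 0x31 → acc = 0x6E
  ',' = 0x2C → acc = 0x42
  '3' = 0x33 → acc = 0x71
  '2' = 0x32 → acc = 0x43
  '8' = 0x38 → acc = 0x7B
  ',' = 0x2C → acc = 0x57
  '6' = 0x36 → acc = 0x61
  '7' = 0x37 → acc = 0x56
  '3' = 0x33 → acc = 0x65
Checksum = 0x65.

65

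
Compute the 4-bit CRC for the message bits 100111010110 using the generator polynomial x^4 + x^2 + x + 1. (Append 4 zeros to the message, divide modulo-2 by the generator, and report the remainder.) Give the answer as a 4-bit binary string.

Append 4 zeros: 1001110101100000. Divide by 10111 (XOR where the leading bit is 1):
  pos 0: 10011 XOR 10111 = 00100
  pos 2: 10010 XOR 10111 = 00101
  pos 4: 10110 XOR 10111 = 00001
  pos 8: 11100 XOR 10111 = 01011
  pos 9: 10110 XOR 10111 = 00001
Remainder (last 4 bits) = 0100. This is the CRC / FCS.

0100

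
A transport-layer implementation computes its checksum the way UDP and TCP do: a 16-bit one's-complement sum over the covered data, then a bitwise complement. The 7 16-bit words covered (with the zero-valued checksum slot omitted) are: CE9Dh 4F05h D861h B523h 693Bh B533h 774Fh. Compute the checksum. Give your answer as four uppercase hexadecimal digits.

BF18

One's-complement addition (fold any carry out of bit 15 back into bit 0):
  0xCE9D + 0x4F05 = 0x11DA2 → wrap carry → 0x1DA3
  0x1DA3 + 0xD861 = 0x0F604
  0xF604 + 0xB523 = 0x1AB27 → wrap carry → 0xAB28
  0xAB28 + 0x693B = 0x11463 → wrap carry → 0x1464
  0x1464 + 0xB533 = 0x0C997
  0xC997 + 0x774F = 0x140E6 → wrap carry → 0x40E7
One's-complement sum = 0x40E7.
Checksum = ~0x40E7 & 0xFFFF = 0xBF18.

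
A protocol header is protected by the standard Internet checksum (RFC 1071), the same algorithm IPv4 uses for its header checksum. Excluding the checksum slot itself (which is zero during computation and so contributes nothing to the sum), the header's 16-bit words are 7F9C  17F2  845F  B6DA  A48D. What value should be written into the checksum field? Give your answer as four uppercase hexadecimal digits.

88A9

One's-complement addition (fold any carry out of bit 15 back into bit 0):
  0x7F9C + 0x17F2 = 0x0978E
  0x978E + 0x845F = 0x11BED → wrap carry → 0x1BEE
  0x1BEE + 0xB6DA = 0x0D2C8
  0xD2C8 + 0xA48D = 0x17755 → wrap carry → 0x7756
One's-complement sum = 0x7756.
Checksum = ~0x7756 & 0xFFFF = 0x88A9.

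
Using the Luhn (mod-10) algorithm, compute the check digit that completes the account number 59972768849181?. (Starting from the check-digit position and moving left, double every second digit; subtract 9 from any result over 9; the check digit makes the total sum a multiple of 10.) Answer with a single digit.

Partial digits right→left: 1 8 1 9 4 8 8 6 7 2 7 9 9 5
Double every second digit counting from the check-digit position (so the 1st, 3rd, 5th, ... of the partial from the right).
  doubled (with −9 where >9): 2 2 8 7 5 5 9 → sum 38
  kept as-is: 8 9 8 6 2 9 5 → sum 47
Total = 38 + 47 = 85.
Check digit = (10 − (85 mod 10)) mod 10 = 5.

5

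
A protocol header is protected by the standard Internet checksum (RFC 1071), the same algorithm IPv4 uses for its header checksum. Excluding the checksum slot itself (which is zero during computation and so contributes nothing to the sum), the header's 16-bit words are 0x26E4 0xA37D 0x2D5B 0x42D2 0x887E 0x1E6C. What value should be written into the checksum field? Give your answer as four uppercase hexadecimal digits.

One's-complement addition (fold any carry out of bit 15 back into bit 0):
  0x26E4 + 0xA37D = 0x0CA61
  0xCA61 + 0x2D5B = 0x0F7BC
  0xF7BC + 0x42D2 = 0x13A8E → wrap carry → 0x3A8F
  0x3A8F + 0x887E = 0x0C30D
  0xC30D + 0x1E6C = 0x0E179
One's-complement sum = 0xE179.
Checksum = ~0xE179 & 0xFFFF = 0x1E86.

1E86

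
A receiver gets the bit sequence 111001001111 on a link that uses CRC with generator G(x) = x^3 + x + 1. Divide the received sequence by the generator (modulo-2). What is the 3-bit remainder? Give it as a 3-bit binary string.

Modulo-2 division of 111001001111 by 1011:
  pos 0: 1110 XOR 1011 = 0101
  pos 1: 1010 XOR 1011 = 0001
  pos 4: 1100 XOR 1011 = 0111
  pos 5: 1111 XOR 1011 = 0100
  pos 6: 1001 XOR 1011 = 0010
  pos 8: 1011 XOR 1011 = 0000
Remainder = 000 (zero — the frame passes the CRC check).

000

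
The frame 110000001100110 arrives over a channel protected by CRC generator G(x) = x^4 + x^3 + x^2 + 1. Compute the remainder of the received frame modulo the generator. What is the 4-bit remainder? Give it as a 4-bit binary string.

Modulo-2 division of 110000001100110 by 11101:
  pos 0: 11000 XOR 11101 = 00101
  pos 2: 10100 XOR 11101 = 01001
  pos 3: 10010 XOR 11101 = 01111
  pos 4: 11111 XOR 11101 = 00010
  pos 7: 10100 XOR 11101 = 01001
  pos 8: 10011 XOR 11101 = 01110
  pos 9: 11101 XOR 11101 = 00000
Remainder = 0000 (zero — the frame passes the CRC check).

0000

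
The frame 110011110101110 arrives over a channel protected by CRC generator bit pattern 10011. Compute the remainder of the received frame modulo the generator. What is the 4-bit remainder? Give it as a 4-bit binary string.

1111

Modulo-2 division of 110011110101110 by 10011:
  pos 0: 11001 XOR 10011 = 01010
  pos 1: 10101 XOR 10011 = 00110
  pos 3: 11011 XOR 10011 = 01000
  pos 4: 10000 XOR 10011 = 00011
  pos 7: 11101 XOR 10011 = 01110
  pos 8: 11101 XOR 10011 = 01110
  pos 9: 11101 XOR 10011 = 01110
  pos 10: 11100 XOR 10011 = 01111
Remainder = 1111 (nonzero — an error is detected).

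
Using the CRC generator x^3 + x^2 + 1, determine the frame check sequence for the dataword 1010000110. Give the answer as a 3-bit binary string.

010

Append 3 zeros: 1010000110000. Divide by 1101 (XOR where the leading bit is 1):
  pos 0: 1010 XOR 1101 = 0111
  pos 1: 1110 XOR 1101 = 0011
  pos 3: 1100 XOR 1101 = 0001
  pos 6: 1110 XOR 1101 = 0011
  pos 8: 1100 XOR 1101 = 0001
Remainder (last 3 bits) = 010. This is the CRC / FCS.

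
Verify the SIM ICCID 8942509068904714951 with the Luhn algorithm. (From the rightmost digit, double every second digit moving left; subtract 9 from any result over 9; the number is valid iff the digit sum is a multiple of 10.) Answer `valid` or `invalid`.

From the right, keep odd positions and double even positions (subtract 9 from any doubled value over 9):
  doubled (positions 2,4,...): 1 8 5 0 7 0 0 4 9 → sum 34
  kept (positions 1,3,...): 1 9 1 4 9 6 9 5 4 8 → sum 56
Total = 90.
90 mod 10 = 0, so the number is valid.

valid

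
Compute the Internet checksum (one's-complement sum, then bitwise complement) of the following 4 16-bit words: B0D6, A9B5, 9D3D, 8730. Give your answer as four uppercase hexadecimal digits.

One's-complement addition (fold any carry out of bit 15 back into bit 0):
  0xB0D6 + 0xA9B5 = 0x15A8B → wrap carry → 0x5A8C
  0x5A8C + 0x9D3D = 0x0F7C9
  0xF7C9 + 0x8730 = 0x17EF9 → wrap carry → 0x7EFA
One's-complement sum = 0x7EFA.
Checksum = ~0x7EFA & 0xFFFF = 0x8105.

8105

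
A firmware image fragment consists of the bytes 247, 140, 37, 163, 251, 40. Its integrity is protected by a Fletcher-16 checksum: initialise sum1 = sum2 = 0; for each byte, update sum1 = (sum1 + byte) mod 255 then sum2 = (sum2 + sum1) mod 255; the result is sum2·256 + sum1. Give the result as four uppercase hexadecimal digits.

2E71

Running sums (mod 255):
  after byte 0 (247): sum1=247, sum2=247
  after byte 1 (140): sum1=132, sum2=124
  after byte 2 (37): sum1=169, sum2=38
  after byte 3 (163): sum1=77, sum2=115
  after byte 4 (251): sum1=73, sum2=188
  after byte 5 (40): sum1=113, sum2=46
Checksum = sum2·256 + sum1 = 46·256 + 113 = 11889 = 0x2E71.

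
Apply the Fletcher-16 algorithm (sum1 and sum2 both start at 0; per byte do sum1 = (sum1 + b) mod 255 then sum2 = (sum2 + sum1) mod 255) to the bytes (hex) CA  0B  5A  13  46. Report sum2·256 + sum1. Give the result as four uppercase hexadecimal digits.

9D89

Running sums (mod 255):
  after byte 0 (CA): sum1=202, sum2=202
  after byte 1 (0B): sum1=213, sum2=160
  after byte 2 (5A): sum1=48, sum2=208
  after byte 3 (13): sum1=67, sum2=20
  after byte 4 (46): sum1=137, sum2=157
Checksum = sum2·256 + sum1 = 157·256 + 137 = 40329 = 0x9D89.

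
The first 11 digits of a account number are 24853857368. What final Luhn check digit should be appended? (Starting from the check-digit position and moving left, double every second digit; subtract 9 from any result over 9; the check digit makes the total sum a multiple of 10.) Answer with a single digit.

9

Partial digits right→left: 8 6 3 7 5 8 3 5 8 4 2
Double every second digit counting from the check-digit position (so the 1st, 3rd, 5th, ... of the partial from the right).
  doubled (with −9 where >9): 7 6 1 6 7 4 → sum 31
  kept as-is: 6 7 8 5 4 → sum 30
Total = 31 + 30 = 61.
Check digit = (10 − (61 mod 10)) mod 10 = 9.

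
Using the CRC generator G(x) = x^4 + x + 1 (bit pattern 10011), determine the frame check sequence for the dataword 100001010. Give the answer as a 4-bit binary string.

0010

Append 4 zeros: 1000010100000. Divide by 10011 (XOR where the leading bit is 1):
  pos 0: 10000 XOR 10011 = 00011
  pos 3: 11101 XOR 10011 = 01110
  pos 4: 11100 XOR 10011 = 01111
  pos 5: 11110 XOR 10011 = 01101
  pos 6: 11010 XOR 10011 = 01001
  pos 7: 10010 XOR 10011 = 00001
Remainder (last 4 bits) = 0010. This is the CRC / FCS.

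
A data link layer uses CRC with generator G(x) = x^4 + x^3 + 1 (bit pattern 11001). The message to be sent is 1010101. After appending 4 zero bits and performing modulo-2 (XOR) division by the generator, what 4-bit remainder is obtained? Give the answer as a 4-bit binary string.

Append 4 zeros: 10101010000. Divide by 11001 (XOR where the leading bit is 1):
  pos 0: 10101 XOR 11001 = 01100
  pos 1: 11000 XOR 11001 = 00001
  pos 5: 11000 XOR 11001 = 00001
Remainder (last 4 bits) = 0010. This is the CRC / FCS.

0010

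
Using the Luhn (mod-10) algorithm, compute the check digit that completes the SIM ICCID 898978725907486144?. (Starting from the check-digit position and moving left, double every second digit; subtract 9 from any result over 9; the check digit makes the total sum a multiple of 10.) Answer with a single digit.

1

Partial digits right→left: 4 4 1 6 8 4 7 0 9 5 2 7 8 7 9 8 9 8
Double every second digit counting from the check-digit position (so the 1st, 3rd, 5th, ... of the partial from the right).
  doubled (with −9 where >9): 8 2 7 5 9 4 7 9 9 → sum 60
  kept as-is: 4 6 4 0 5 7 7 8 8 → sum 49
Total = 60 + 49 = 109.
Check digit = (10 − (109 mod 10)) mod 10 = 1.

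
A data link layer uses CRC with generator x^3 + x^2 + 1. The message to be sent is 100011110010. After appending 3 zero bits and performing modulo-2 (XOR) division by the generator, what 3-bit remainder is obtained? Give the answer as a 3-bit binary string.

100

Append 3 zeros: 100011110010000. Divide by 1101 (XOR where the leading bit is 1):
  pos 0: 1000 XOR 1101 = 0101
  pos 1: 1011 XOR 1101 = 0110
  pos 2: 1101 XOR 1101 = 0000
  pos 6: 1100 XOR 1101 = 0001
  pos 9: 1100 XOR 1101 = 0001
Remainder (last 3 bits) = 100. This is the CRC / FCS.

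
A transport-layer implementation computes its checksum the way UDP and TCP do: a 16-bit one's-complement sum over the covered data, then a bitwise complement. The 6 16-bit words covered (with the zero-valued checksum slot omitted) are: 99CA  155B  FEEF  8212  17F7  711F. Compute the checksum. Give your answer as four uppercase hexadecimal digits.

46C1

One's-complement addition (fold any carry out of bit 15 back into bit 0):
  0x99CA + 0x155B = 0x0AF25
  0xAF25 + 0xFEEF = 0x1AE14 → wrap carry → 0xAE15
  0xAE15 + 0x8212 = 0x13027 → wrap carry → 0x3028
  0x3028 + 0x17F7 = 0x0481F
  0x481F + 0x711F = 0x0B93E
One's-complement sum = 0xB93E.
Checksum = ~0xB93E & 0xFFFF = 0x46C1.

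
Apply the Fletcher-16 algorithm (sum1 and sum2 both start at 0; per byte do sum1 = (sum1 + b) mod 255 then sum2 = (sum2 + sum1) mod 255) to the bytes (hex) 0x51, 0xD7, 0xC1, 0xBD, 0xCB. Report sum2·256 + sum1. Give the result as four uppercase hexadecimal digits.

Running sums (mod 255):
  after byte 0 (0x51): sum1=81, sum2=81
  after byte 1 (0xD7): sum1=41, sum2=122
  after byte 2 (0xC1): sum1=234, sum2=101
  after byte 3 (0xBD): sum1=168, sum2=14
  after byte 4 (0xCB): sum1=116, sum2=130
Checksum = sum2·256 + sum1 = 130·256 + 116 = 33396 = 0x8274.

8274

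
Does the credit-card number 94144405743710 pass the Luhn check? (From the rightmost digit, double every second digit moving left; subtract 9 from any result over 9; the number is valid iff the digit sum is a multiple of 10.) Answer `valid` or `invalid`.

valid

From the right, keep odd positions and double even positions (subtract 9 from any doubled value over 9):
  doubled (positions 2,4,...): 2 6 5 0 8 2 9 → sum 32
  kept (positions 1,3,...): 0 7 4 5 4 4 4 → sum 28
Total = 60.
60 mod 10 = 0, so the number is valid.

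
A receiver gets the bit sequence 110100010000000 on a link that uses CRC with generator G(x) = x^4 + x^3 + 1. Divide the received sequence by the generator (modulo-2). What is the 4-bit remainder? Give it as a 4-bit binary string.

0000

Modulo-2 division of 110100010000000 by 11001:
  pos 0: 11010 XOR 11001 = 00011
  pos 3: 11001 XOR 11001 = 00000
Remainder = 0000 (zero — the frame passes the CRC check).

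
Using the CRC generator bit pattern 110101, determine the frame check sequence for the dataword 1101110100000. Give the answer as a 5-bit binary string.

Append 5 zeros: 110111010000000000. Divide by 110101 (XOR where the leading bit is 1):
  pos 0: 110111 XOR 110101 = 000010
  pos 4: 100100 XOR 110101 = 010001
  pos 5: 100010 XOR 110101 = 010111
  pos 6: 101110 XOR 110101 = 011011
  pos 7: 110110 XOR 110101 = 000011
  pos 11: 110000 XOR 110101 = 000101
Remainder (last 5 bits) = 01010. This is the CRC / FCS.

01010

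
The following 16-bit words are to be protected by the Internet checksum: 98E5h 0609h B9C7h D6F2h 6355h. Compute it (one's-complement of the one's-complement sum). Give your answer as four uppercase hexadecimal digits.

6D01

One's-complement addition (fold any carry out of bit 15 back into bit 0):
  0x98E5 + 0x0609 = 0x09EEE
  0x9EEE + 0xB9C7 = 0x158B5 → wrap carry → 0x58B6
  0x58B6 + 0xD6F2 = 0x12FA8 → wrap carry → 0x2FA9
  0x2FA9 + 0x6355 = 0x092FE
One's-complement sum = 0x92FE.
Checksum = ~0x92FE & 0xFFFF = 0x6D01.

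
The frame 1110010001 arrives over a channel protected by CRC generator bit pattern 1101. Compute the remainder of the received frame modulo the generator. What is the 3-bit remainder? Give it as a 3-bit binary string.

Modulo-2 division of 1110010001 by 1101:
  pos 0: 1110 XOR 1101 = 0011
  pos 2: 1101 XOR 1101 = 0000
Remainder = 001 (nonzero — an error is detected).

001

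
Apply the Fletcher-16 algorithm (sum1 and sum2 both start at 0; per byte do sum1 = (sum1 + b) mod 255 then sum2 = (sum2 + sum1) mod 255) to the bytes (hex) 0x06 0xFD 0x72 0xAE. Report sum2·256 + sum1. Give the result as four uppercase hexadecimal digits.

Running sums (mod 255):
  after byte 0 (0x06): sum1=6, sum2=6
  after byte 1 (0xFD): sum1=4, sum2=10
  after byte 2 (0x72): sum1=118, sum2=128
  after byte 3 (0xAE): sum1=37, sum2=165
Checksum = sum2·256 + sum1 = 165·256 + 37 = 42277 = 0xA525.

A525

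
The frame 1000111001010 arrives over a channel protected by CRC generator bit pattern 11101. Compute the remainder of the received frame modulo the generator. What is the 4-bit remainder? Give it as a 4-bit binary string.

0000

Modulo-2 division of 1000111001010 by 11101:
  pos 0: 10001 XOR 11101 = 01100
  pos 1: 11001 XOR 11101 = 00100
  pos 3: 10010 XOR 11101 = 01111
  pos 4: 11110 XOR 11101 = 00011
  pos 7: 11101 XOR 11101 = 00000
Remainder = 0000 (zero — the frame passes the CRC check).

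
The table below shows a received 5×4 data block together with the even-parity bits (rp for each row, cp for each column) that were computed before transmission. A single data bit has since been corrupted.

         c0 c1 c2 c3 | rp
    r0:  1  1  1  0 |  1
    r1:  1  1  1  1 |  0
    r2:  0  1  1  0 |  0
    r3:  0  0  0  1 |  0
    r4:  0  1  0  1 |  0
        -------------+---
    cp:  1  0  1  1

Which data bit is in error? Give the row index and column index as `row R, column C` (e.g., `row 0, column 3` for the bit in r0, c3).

row 3, column 0

Recompute each row's even parity and compare to rp:
  r0: data parity 1, sent rp 1 → ok
  r1: data parity 0, sent rp 0 → ok
  r2: data parity 0, sent rp 0 → ok
  r3: data parity 1, sent rp 0 → mismatch
  r4: data parity 0, sent rp 0 → ok
Recompute each column's even parity and compare to cp:
  c0: data parity 0, sent cp 1 → mismatch
  c1: data parity 0, sent cp 0 → ok
  c2: data parity 1, sent cp 1 → ok
  c3: data parity 1, sent cp 1 → ok
Exactly one row (r3) and one column (c0) fail → the flipped bit is at their intersection.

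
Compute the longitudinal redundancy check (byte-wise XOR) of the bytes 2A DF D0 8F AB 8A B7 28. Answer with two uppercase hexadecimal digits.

XOR the bytes together:
  start with 0x2A
  0x2A ⊕ 0xDF = 0xF5
  0xF5 ⊕ 0xD0 = 0x25
  0x25 ⊕ 0x8F = 0xAA
  0xAA ⊕ 0xAB = 0x01
  0x01 ⊕ 0x8A = 0x8B
  0x8B ⊕ 0xB7 = 0x3C
  0x3C ⊕ 0x28 = 0x14

14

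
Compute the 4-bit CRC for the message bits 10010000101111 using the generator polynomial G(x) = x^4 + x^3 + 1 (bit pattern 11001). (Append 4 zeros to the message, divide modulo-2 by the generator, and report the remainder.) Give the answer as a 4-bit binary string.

0111

Append 4 zeros: 100100001011110000. Divide by 11001 (XOR where the leading bit is 1):
  pos 0: 10010 XOR 11001 = 01011
  pos 1: 10110 XOR 11001 = 01111
  pos 2: 11110 XOR 11001 = 00111
  pos 4: 11101 XOR 11001 = 00100
  pos 6: 10001 XOR 11001 = 01000
  pos 7: 10001 XOR 11001 = 01000
  pos 8: 10001 XOR 11001 = 01000
  pos 9: 10001 XOR 11001 = 01000
  pos 10: 10000 XOR 11001 = 01001
  pos 11: 10010 XOR 11001 = 01011
  pos 12: 10110 XOR 11001 = 01111
  pos 13: 11110 XOR 11001 = 00111
Remainder (last 4 bits) = 0111. This is the CRC / FCS.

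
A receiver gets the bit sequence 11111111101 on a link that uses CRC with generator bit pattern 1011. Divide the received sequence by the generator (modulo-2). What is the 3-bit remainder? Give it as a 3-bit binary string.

110

Modulo-2 division of 11111111101 by 1011:
  pos 0: 1111 XOR 1011 = 0100
  pos 1: 1001 XOR 1011 = 0010
  pos 3: 1011 XOR 1011 = 0000
  pos 7: 1101 XOR 1011 = 0110
Remainder = 110 (nonzero — an error is detected).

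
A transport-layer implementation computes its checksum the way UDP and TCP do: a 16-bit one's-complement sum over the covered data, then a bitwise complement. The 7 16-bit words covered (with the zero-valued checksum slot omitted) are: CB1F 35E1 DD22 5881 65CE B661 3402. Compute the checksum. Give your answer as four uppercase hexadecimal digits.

7928

One's-complement addition (fold any carry out of bit 15 back into bit 0):
  0xCB1F + 0x35E1 = 0x10100 → wrap carry → 0x0101
  0x0101 + 0xDD22 = 0x0DE23
  0xDE23 + 0x5881 = 0x136A4 → wrap carry → 0x36A5
  0x36A5 + 0x65CE = 0x09C73
  0x9C73 + 0xB661 = 0x152D4 → wrap carry → 0x52D5
  0x52D5 + 0x3402 = 0x086D7
One's-complement sum = 0x86D7.
Checksum = ~0x86D7 & 0xFFFF = 0x7928.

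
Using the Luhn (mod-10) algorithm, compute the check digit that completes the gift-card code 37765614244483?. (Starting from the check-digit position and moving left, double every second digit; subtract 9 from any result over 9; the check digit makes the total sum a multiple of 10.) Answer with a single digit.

Partial digits right→left: 3 8 4 4 4 2 4 1 6 5 6 7 7 3
Double every second digit counting from the check-digit position (so the 1st, 3rd, 5th, ... of the partial from the right).
  doubled (with −9 where >9): 6 8 8 8 3 3 5 → sum 41
  kept as-is: 8 4 2 1 5 7 3 → sum 30
Total = 41 + 30 = 71.
Check digit = (10 − (71 mod 10)) mod 10 = 9.

9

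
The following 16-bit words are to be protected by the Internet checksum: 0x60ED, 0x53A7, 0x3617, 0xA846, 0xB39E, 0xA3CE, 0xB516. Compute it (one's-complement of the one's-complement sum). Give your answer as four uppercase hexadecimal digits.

6089

One's-complement addition (fold any carry out of bit 15 back into bit 0):
  0x60ED + 0x53A7 = 0x0B494
  0xB494 + 0x3617 = 0x0EAAB
  0xEAAB + 0xA846 = 0x192F1 → wrap carry → 0x92F2
  0x92F2 + 0xB39E = 0x14690 → wrap carry → 0x4691
  0x4691 + 0xA3CE = 0x0EA5F
  0xEA5F + 0xB516 = 0x19F75 → wrap carry → 0x9F76
One's-complement sum = 0x9F76.
Checksum = ~0x9F76 & 0xFFFF = 0x6089.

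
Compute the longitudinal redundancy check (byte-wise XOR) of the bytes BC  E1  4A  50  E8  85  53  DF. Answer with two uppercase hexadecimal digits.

A6

XOR the bytes together:
  start with 0xBC
  0xBC ⊕ 0xE1 = 0x5D
  0x5D ⊕ 0x4A = 0x17
  0x17 ⊕ 0x50 = 0x47
  0x47 ⊕ 0xE8 = 0xAF
  0xAF ⊕ 0x85 = 0x2A
  0x2A ⊕ 0x53 = 0x79
  0x79 ⊕ 0xDF = 0xA6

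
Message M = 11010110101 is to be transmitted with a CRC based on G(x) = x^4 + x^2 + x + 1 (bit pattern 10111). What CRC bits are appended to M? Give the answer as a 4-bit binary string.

0111

Append 4 zeros: 110101101010000. Divide by 10111 (XOR where the leading bit is 1):
  pos 0: 11010 XOR 10111 = 01101
  pos 1: 11011 XOR 10111 = 01100
  pos 2: 11001 XOR 10111 = 01110
  pos 3: 11100 XOR 10111 = 01011
  pos 4: 10111 XOR 10111 = 00000
  pos 10: 10000 XOR 10111 = 00111
Remainder (last 4 bits) = 0111. This is the CRC / FCS.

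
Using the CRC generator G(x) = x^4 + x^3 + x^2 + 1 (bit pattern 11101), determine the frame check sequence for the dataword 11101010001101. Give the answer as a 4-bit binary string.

1111

Append 4 zeros: 111010100011010000. Divide by 11101 (XOR where the leading bit is 1):
  pos 0: 11101 XOR 11101 = 00000
  pos 6: 10001 XOR 11101 = 01100
  pos 7: 11001 XOR 11101 = 00100
  pos 9: 10001 XOR 11101 = 01100
  pos 10: 11000 XOR 11101 = 00101
  pos 12: 10100 XOR 11101 = 01001
  pos 13: 10010 XOR 11101 = 01111
Remainder (last 4 bits) = 1111. This is the CRC / FCS.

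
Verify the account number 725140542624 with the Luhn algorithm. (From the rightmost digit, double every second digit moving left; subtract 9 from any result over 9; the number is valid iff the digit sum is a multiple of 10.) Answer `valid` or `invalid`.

valid

From the right, keep odd positions and double even positions (subtract 9 from any doubled value over 9):
  doubled (positions 2,4,...): 4 4 1 8 1 5 → sum 23
  kept (positions 1,3,...): 4 6 4 0 1 2 → sum 17
Total = 40.
40 mod 10 = 0, so the number is valid.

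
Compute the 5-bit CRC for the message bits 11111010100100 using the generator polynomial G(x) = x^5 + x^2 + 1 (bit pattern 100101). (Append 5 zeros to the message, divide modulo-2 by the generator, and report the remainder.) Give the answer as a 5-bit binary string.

00010

Append 5 zeros: 1111101010010000000. Divide by 100101 (XOR where the leading bit is 1):
  pos 0: 111110 XOR 100101 = 011011
  pos 1: 110111 XOR 100101 = 010010
  pos 2: 100100 XOR 100101 = 000001
  pos 7: 110010 XOR 100101 = 010111
  pos 8: 101110 XOR 100101 = 001011
  pos 10: 101100 XOR 100101 = 001001
  pos 12: 100100 XOR 100101 = 000001
Remainder (last 5 bits) = 00010. This is the CRC / FCS.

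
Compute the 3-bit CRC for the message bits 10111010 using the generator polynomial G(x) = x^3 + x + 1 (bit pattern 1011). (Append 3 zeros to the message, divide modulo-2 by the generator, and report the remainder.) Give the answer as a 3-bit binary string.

011

Append 3 zeros: 10111010000. Divide by 1011 (XOR where the leading bit is 1):
  pos 0: 1011 XOR 1011 = 0000
  pos 4: 1010 XOR 1011 = 0001
  pos 7: 1000 XOR 1011 = 0011
Remainder (last 3 bits) = 011. This is the CRC / FCS.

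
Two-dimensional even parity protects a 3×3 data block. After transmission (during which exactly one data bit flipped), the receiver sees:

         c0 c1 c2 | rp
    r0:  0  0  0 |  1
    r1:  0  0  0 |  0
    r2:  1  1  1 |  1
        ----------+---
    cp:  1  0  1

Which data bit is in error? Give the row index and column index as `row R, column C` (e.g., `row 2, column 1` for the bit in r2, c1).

Recompute each row's even parity and compare to rp:
  r0: data parity 0, sent rp 1 → mismatch
  r1: data parity 0, sent rp 0 → ok
  r2: data parity 1, sent rp 1 → ok
Recompute each column's even parity and compare to cp:
  c0: data parity 1, sent cp 1 → ok
  c1: data parity 1, sent cp 0 → mismatch
  c2: data parity 1, sent cp 1 → ok
Exactly one row (r0) and one column (c1) fail → the flipped bit is at their intersection.

row 0, column 1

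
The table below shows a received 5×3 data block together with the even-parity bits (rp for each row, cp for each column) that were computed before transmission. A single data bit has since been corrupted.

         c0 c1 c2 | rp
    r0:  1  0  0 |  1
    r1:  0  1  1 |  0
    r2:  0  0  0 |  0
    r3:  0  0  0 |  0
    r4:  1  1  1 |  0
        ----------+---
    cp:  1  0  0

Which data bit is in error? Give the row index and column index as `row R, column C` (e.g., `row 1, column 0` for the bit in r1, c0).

row 4, column 0

Recompute each row's even parity and compare to rp:
  r0: data parity 1, sent rp 1 → ok
  r1: data parity 0, sent rp 0 → ok
  r2: data parity 0, sent rp 0 → ok
  r3: data parity 0, sent rp 0 → ok
  r4: data parity 1, sent rp 0 → mismatch
Recompute each column's even parity and compare to cp:
  c0: data parity 0, sent cp 1 → mismatch
  c1: data parity 0, sent cp 0 → ok
  c2: data parity 0, sent cp 0 → ok
Exactly one row (r4) and one column (c0) fail → the flipped bit is at their intersection.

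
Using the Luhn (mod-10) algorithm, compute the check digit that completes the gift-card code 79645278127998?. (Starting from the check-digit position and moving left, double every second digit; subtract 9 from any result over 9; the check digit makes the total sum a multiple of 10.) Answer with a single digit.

Partial digits right→left: 8 9 9 7 2 1 8 7 2 5 4 6 9 7
Double every second digit counting from the check-digit position (so the 1st, 3rd, 5th, ... of the partial from the right).
  doubled (with −9 where >9): 7 9 4 7 4 8 9 → sum 48
  kept as-is: 9 7 1 7 5 6 7 → sum 42
Total = 48 + 42 = 90.
Check digit = (10 − (90 mod 10)) mod 10 = 0.

0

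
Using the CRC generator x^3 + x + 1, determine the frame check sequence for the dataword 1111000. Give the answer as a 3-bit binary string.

Append 3 zeros: 1111000000. Divide by 1011 (XOR where the leading bit is 1):
  pos 0: 1111 XOR 1011 = 0100
  pos 1: 1000 XOR 1011 = 0011
  pos 3: 1100 XOR 1011 = 0111
  pos 4: 1110 XOR 1011 = 0101
  pos 5: 1010 XOR 1011 = 0001
Remainder (last 3 bits) = 010. This is the CRC / FCS.

010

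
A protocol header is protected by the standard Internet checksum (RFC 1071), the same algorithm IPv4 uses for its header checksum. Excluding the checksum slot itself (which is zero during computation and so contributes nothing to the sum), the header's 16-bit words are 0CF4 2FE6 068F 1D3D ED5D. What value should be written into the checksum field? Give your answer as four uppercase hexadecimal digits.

B1FB

One's-complement addition (fold any carry out of bit 15 back into bit 0):
  0x0CF4 + 0x2FE6 = 0x03CDA
  0x3CDA + 0x068F = 0x04369
  0x4369 + 0x1D3D = 0x060A6
  0x60A6 + 0xED5D = 0x14E03 → wrap carry → 0x4E04
One's-complement sum = 0x4E04.
Checksum = ~0x4E04 & 0xFFFF = 0xB1FB.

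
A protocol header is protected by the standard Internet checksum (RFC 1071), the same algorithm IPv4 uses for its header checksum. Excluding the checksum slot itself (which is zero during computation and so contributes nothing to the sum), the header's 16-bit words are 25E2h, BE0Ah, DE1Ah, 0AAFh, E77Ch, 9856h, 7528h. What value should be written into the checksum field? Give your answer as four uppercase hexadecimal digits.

One's-complement addition (fold any carry out of bit 15 back into bit 0):
  0x25E2 + 0xBE0A = 0x0E3EC
  0xE3EC + 0xDE1A = 0x1C206 → wrap carry → 0xC207
  0xC207 + 0x0AAF = 0x0CCB6
  0xCCB6 + 0xE77C = 0x1B432 → wrap carry → 0xB433
  0xB433 + 0x9856 = 0x14C89 → wrap carry → 0x4C8A
  0x4C8A + 0x7528 = 0x0C1B2
One's-complement sum = 0xC1B2.
Checksum = ~0xC1B2 & 0xFFFF = 0x3E4D.

3E4D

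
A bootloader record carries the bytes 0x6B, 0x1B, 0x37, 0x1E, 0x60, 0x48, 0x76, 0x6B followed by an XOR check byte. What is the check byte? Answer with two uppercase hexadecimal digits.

6C

XOR the bytes together:
  start with 0x6B
  0x6B ⊕ 0x1B = 0x70
  0x70 ⊕ 0x37 = 0x47
  0x47 ⊕ 0x1E = 0x59
  0x59 ⊕ 0x60 = 0x39
  0x39 ⊕ 0x48 = 0x71
  0x71 ⊕ 0x76 = 0x07
  0x07 ⊕ 0x6B = 0x6C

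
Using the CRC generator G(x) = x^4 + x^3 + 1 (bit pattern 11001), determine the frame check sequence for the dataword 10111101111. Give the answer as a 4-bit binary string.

Append 4 zeros: 101111011110000. Divide by 11001 (XOR where the leading bit is 1):
  pos 0: 10111 XOR 11001 = 01110
  pos 1: 11101 XOR 11001 = 00100
  pos 3: 10001 XOR 11001 = 01000
  pos 4: 10001 XOR 11001 = 01000
  pos 5: 10001 XOR 11001 = 01000
  pos 6: 10001 XOR 11001 = 01000
  pos 7: 10000 XOR 11001 = 01001
  pos 8: 10010 XOR 11001 = 01011
  pos 9: 10110 XOR 11001 = 01111
  pos 10: 11110 XOR 11001 = 00111
Remainder (last 4 bits) = 0111. This is the CRC / FCS.

0111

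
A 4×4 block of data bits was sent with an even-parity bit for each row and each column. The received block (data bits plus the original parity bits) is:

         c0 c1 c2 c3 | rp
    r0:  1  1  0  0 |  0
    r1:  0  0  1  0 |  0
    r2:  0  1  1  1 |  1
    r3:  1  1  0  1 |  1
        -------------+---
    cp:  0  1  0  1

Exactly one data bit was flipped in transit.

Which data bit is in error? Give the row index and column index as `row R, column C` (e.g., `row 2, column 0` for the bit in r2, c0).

Recompute each row's even parity and compare to rp:
  r0: data parity 0, sent rp 0 → ok
  r1: data parity 1, sent rp 0 → mismatch
  r2: data parity 1, sent rp 1 → ok
  r3: data parity 1, sent rp 1 → ok
Recompute each column's even parity and compare to cp:
  c0: data parity 0, sent cp 0 → ok
  c1: data parity 1, sent cp 1 → ok
  c2: data parity 0, sent cp 0 → ok
  c3: data parity 0, sent cp 1 → mismatch
Exactly one row (r1) and one column (c3) fail → the flipped bit is at their intersection.

row 1, column 3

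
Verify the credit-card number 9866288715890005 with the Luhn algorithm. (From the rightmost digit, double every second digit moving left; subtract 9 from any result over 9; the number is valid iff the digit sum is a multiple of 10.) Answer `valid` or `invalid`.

valid

From the right, keep odd positions and double even positions (subtract 9 from any doubled value over 9):
  doubled (positions 2,4,...): 0 0 7 2 7 4 3 9 → sum 32
  kept (positions 1,3,...): 5 0 9 5 7 8 6 8 → sum 48
Total = 80.
80 mod 10 = 0, so the number is valid.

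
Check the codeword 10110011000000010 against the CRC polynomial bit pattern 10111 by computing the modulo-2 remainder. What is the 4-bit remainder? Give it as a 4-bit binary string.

Modulo-2 division of 10110011000000010 by 10111:
  pos 0: 10110 XOR 10111 = 00001
  pos 4: 10110 XOR 10111 = 00001
  pos 8: 10000 XOR 10111 = 00111
  pos 10: 11100 XOR 10111 = 01011
  pos 11: 10111 XOR 10111 = 00000
Remainder = 0000 (zero — the frame passes the CRC check).

0000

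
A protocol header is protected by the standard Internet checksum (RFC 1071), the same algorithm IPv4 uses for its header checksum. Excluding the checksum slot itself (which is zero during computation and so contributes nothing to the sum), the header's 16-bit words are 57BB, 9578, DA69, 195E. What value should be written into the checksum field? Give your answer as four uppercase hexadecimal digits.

One's-complement addition (fold any carry out of bit 15 back into bit 0):
  0x57BB + 0x9578 = 0x0ED33
  0xED33 + 0xDA69 = 0x1C79C → wrap carry → 0xC79D
  0xC79D + 0x195E = 0x0E0FB
One's-complement sum = 0xE0FB.
Checksum = ~0xE0FB & 0xFFFF = 0x1F04.

1F04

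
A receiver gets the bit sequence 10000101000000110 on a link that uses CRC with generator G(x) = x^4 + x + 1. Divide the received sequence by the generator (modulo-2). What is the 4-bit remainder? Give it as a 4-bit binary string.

0000

Modulo-2 division of 10000101000000110 by 10011:
  pos 0: 10000 XOR 10011 = 00011
  pos 3: 11101 XOR 10011 = 01110
  pos 4: 11100 XOR 10011 = 01111
  pos 5: 11110 XOR 10011 = 01101
  pos 6: 11010 XOR 10011 = 01001
  pos 7: 10010 XOR 10011 = 00001
  pos 11: 10011 XOR 10011 = 00000
Remainder = 0000 (zero — the frame passes the CRC check).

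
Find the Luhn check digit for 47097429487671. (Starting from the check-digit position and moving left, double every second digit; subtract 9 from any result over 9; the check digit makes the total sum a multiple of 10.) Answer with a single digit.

Partial digits right→left: 1 7 6 7 8 4 9 2 4 7 9 0 7 4
Double every second digit counting from the check-digit position (so the 1st, 3rd, 5th, ... of the partial from the right).
  doubled (with −9 where >9): 2 3 7 9 8 9 5 → sum 43
  kept as-is: 7 7 4 2 7 0 4 → sum 31
Total = 43 + 31 = 74.
Check digit = (10 − (74 mod 10)) mod 10 = 6.

6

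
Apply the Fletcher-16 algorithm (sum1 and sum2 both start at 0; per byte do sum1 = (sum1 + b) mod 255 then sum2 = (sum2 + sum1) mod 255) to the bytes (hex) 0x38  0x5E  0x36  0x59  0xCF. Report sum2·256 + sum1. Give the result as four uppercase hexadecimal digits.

B7F5

Running sums (mod 255):
  after byte 0 (0x38): sum1=56, sum2=56
  after byte 1 (0x5E): sum1=150, sum2=206
  after byte 2 (0x36): sum1=204, sum2=155
  after byte 3 (0x59): sum1=38, sum2=193
  after byte 4 (0xCF): sum1=245, sum2=183
Checksum = sum2·256 + sum1 = 183·256 + 245 = 47093 = 0xB7F5.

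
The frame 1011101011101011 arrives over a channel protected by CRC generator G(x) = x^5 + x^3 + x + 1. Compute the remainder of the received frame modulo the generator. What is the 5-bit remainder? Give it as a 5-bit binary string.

00100

Modulo-2 division of 1011101011101011 by 101011:
  pos 0: 101110 XOR 101011 = 000101
  pos 3: 101101 XOR 101011 = 000110
  pos 6: 110110 XOR 101011 = 011101
  pos 7: 111011 XOR 101011 = 010000
  pos 8: 100000 XOR 101011 = 001011
  pos 10: 101111 XOR 101011 = 000100
Remainder = 00100 (nonzero — an error is detected).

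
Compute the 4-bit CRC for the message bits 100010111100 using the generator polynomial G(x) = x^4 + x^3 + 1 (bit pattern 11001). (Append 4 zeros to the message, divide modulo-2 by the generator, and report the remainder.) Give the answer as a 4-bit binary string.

1111

Append 4 zeros: 1000101111000000. Divide by 11001 (XOR where the leading bit is 1):
  pos 0: 10001 XOR 11001 = 01000
  pos 1: 10000 XOR 11001 = 01001
  pos 2: 10011 XOR 11001 = 01010
  pos 3: 10101 XOR 11001 = 01100
  pos 4: 11001 XOR 11001 = 00000
  pos 9: 10000 XOR 11001 = 01001
  pos 10: 10010 XOR 11001 = 01011
  pos 11: 10110 XOR 11001 = 01111
Remainder (last 4 bits) = 1111. This is the CRC / FCS.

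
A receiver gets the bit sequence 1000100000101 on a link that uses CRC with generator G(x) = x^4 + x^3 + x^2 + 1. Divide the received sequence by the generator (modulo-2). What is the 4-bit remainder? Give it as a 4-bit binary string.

0000

Modulo-2 division of 1000100000101 by 11101:
  pos 0: 10001 XOR 11101 = 01100
  pos 1: 11000 XOR 11101 = 00101
  pos 3: 10100 XOR 11101 = 01001
  pos 4: 10010 XOR 11101 = 01111
  pos 5: 11110 XOR 11101 = 00011
  pos 8: 11101 XOR 11101 = 00000
Remainder = 0000 (zero — the frame passes the CRC check).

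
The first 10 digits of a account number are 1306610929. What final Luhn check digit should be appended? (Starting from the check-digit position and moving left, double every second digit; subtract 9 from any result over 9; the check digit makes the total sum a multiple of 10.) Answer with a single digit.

Partial digits right→left: 9 2 9 0 1 6 6 0 3 1
Double every second digit counting from the check-digit position (so the 1st, 3rd, 5th, ... of the partial from the right).
  doubled (with −9 where >9): 9 9 2 3 6 → sum 29
  kept as-is: 2 0 6 0 1 → sum 9
Total = 29 + 9 = 38.
Check digit = (10 − (38 mod 10)) mod 10 = 2.

2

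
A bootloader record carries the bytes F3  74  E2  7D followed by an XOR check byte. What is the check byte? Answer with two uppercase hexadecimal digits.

XOR the bytes together:
  start with 0xF3
  0xF3 ⊕ 0x74 = 0x87
  0x87 ⊕ 0xE2 = 0x65
  0x65 ⊕ 0x7D = 0x18

18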